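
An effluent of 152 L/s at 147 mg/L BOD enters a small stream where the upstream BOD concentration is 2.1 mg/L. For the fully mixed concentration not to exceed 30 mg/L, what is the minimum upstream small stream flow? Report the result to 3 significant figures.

Set C_mix = 30: (Q·2.100 + 152.0·147.0) / (Q + 152.0) = 30
→ Q = 152.0·(147.0 − 30)/(30 − 2.100) = 637.4 L/s.

637 L/s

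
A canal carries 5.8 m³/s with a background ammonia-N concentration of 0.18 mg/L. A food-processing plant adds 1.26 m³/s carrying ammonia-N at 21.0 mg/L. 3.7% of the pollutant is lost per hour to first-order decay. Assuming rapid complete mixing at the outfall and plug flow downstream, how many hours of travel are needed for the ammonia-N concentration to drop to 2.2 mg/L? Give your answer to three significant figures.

15.2 h

Conservation of mass: C = (5.800·0.1800 + 1.260·21.00) / 7.060 = 27.50/7.060 = 3.896 mg/L.
3.7%/h lost → k = −ln(1 − 0.037) = 0.03770 h⁻¹.
3.896·exp(−k·t) = 2.2 → t = ln(3.896/2.2)/k = 54560 s = 15.16 h.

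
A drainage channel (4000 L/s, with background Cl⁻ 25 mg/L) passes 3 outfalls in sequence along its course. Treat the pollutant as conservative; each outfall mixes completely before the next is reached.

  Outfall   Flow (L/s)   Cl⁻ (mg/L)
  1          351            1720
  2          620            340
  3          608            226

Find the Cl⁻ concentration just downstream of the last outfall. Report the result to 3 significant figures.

Below outfall 1: Q → 4351 L/s, C = (4000·25.00 + 351.0·1720)/4351 = 161.7 mg/L.
Below outfall 2: Q → 4971 L/s, C = (4351·161.7 + 620.0·340.0)/4971 = 184.0 mg/L.
Below outfall 3: Q → 5579 L/s, C = (4971·184.0 + 608.0·226.0)/5579 = 188.6 mg/L.

189 mg/L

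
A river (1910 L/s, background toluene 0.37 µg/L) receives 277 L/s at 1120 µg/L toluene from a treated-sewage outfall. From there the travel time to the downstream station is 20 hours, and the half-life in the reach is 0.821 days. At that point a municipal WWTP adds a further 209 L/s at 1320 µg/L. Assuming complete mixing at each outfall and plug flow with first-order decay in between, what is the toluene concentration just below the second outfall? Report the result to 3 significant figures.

Mass balance: C = (1910·0.3700 + 277.0·1120) / 2187 = 310900/2187 = 142.2 µg/L; combined flow 2187 L/s.
Half-life 0.821 d → k = ln 2 / 0.821 = 0.8443 d⁻¹.
Applying C = C₀e^(−kt): 142.2 × 0.4948 = 70.35 µg/L.
At the second outfall, C = (2187·70.35 + 209.0·1320) / (2187 + 209.0) = 179.4 µg/L.

179 µg/L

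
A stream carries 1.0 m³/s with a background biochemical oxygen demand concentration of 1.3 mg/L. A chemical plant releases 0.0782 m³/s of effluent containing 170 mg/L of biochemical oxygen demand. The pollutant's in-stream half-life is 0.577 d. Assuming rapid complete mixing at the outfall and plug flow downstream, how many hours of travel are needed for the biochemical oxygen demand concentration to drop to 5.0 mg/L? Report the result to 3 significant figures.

19.9 h

After mixing, C = (1.000·1.300 + 0.07820·170.0) / 1.078 = 14.59/1.078 = 13.54 mg/L.
Half-life 0.577 d → k = ln 2 / 0.577 = 1.201 d⁻¹.
13.54·exp(−k·t) = 5.0 → t = ln(13.54/5.0)/k = 71630 s = 19.90 h.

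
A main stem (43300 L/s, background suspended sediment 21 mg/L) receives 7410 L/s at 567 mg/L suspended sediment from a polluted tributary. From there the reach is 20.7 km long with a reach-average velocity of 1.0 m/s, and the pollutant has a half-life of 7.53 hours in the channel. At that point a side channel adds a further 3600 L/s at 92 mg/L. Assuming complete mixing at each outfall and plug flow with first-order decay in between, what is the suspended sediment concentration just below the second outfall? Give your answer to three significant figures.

61.5 mg/L

Mixed concentration C = ΣQC/ΣQ = (43300·21.00 + 7410·567.0) / 50710 = 5111000/50710 = 100.8 mg/L; combined flow 50710 L/s.
Travel time t = 20.7·1000 / 1.0 = 20700 s = 5.750 h.
Half-life 7.53 h → k = ln 2 / 7.53 = 0.09205 h⁻¹ = 2.209 d⁻¹.
Decay over the reach: 100.8·exp(−kt) = 100.8·0.5890 = 59.36 mg/L.
At the second outfall, C = (50710·59.36 + 3600·92.00) / (50710 + 3600) = 61.53 mg/L.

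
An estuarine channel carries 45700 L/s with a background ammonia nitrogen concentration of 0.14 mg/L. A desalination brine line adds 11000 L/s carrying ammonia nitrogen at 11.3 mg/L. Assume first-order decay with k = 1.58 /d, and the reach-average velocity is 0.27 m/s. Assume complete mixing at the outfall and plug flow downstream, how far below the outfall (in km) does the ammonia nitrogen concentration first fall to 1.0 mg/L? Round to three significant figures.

12.3 km

Mixed concentration C = ΣQC/ΣQ = (45700·0.1400 + 11000·11.30) / 56700 = 130700/56700 = 2.305 mg/L.
Set 2.305·exp(−k·t) = 1.0 → t = ln(2.305/1.0)/k = 45670 s = 12.69 h.
Distance = v·t = 0.27·45670 = 12330 m = 12.33 km.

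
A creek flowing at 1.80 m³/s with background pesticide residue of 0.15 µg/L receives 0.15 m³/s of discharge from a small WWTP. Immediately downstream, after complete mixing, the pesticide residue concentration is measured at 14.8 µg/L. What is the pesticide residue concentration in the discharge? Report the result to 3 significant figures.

Mass balance: 1.800·0.1500 + 0.1500·Cₑ = 1.950·14.80
→ Cₑ = (1.950·14.80 − 1.800·0.1500) / 0.1500 = 190.6 µg/L.

191 µg/L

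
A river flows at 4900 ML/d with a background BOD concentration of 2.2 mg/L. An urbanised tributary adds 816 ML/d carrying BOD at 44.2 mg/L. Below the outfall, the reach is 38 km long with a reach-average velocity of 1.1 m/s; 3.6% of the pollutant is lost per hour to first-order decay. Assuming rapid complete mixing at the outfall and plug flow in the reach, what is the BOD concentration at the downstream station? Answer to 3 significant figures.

After mixing, C = (4900·2.200 + 816.0·44.20) / 5716 = 46850/5716 = 8.196 mg/L.
Travel time t = 38·1000 / 1.1 = 34550 s = 9.596 h.
3.6%/h lost → k = −ln(1 − 0.036) = 0.03666 h⁻¹.
First-order decay: C = 8.196·exp(−k·t) = 8.196·0.7034 = 5.765 mg/L.

5.76 mg/L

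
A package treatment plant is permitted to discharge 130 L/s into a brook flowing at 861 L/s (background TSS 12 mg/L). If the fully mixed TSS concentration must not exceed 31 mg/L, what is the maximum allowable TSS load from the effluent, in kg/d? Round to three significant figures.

Mass balance at the limit: 861.0·12.00 + 130.0·Cₑ = 991.0·31 → Cₑ = 156.8 mg/L.
130.0 L/s = 0.1300 m³/s. Load = 0.1300 m³/s × 156.8 g/m³ × 86 400 s/d = 1762 kg/d.

1760 kg/d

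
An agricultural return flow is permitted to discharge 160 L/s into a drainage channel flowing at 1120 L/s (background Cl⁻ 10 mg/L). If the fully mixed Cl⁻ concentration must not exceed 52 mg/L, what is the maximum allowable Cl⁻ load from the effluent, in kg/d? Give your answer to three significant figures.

4780 kg/d

Mass balance at the limit: 1120·10.00 + 160.0·Cₑ = 1280·52 → Cₑ = 346.0 mg/L.
160.0 L/s = 0.1600 m³/s. Load = 0.1600 m³/s × 346.0 g/m³ × 86 400 s/d = 4783 kg/d.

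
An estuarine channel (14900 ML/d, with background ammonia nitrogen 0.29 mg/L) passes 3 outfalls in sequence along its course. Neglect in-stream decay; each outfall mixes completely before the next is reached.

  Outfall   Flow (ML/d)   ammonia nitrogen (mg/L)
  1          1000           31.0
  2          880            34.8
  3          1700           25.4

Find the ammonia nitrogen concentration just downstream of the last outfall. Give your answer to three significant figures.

After outfall 1: Q = 14900 + 1000 = 15900 ML/d; C = (14900·0.2900 + 1000·31.00)/15900 = 2.221 mg/L.
After outfall 2: Q = 15900 + 880.0 = 16780 ML/d; C = (15900·2.221 + 880.0·34.80)/16780 = 3.930 mg/L.
After outfall 3: Q = 16780 + 1700 = 18480 ML/d; C = (16780·3.930 + 1700·25.40)/18480 = 5.905 mg/L.

5.91 mg/L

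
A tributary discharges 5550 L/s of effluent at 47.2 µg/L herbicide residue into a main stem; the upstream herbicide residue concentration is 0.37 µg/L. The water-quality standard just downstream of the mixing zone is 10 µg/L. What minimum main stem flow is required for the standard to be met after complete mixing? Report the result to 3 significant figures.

Set C_mix = 10: (Q·0.3700 + 5550·47.20) / (Q + 5550) = 10
→ Q = 5550·(47.20 − 10)/(10 − 0.3700) = 21440 L/s.

21400 L/s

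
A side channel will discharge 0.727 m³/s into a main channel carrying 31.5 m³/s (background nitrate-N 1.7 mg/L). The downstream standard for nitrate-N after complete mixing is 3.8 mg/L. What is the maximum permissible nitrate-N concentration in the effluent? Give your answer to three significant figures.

94.8 mg/L

At the limit, (Qr·Cr + Qe·Cₑ)/(Qr + Qe) = 3.8:
Cₑ = (32.23·3.8 − 31.50·1.700) / 0.7270 = 94.79 mg/L.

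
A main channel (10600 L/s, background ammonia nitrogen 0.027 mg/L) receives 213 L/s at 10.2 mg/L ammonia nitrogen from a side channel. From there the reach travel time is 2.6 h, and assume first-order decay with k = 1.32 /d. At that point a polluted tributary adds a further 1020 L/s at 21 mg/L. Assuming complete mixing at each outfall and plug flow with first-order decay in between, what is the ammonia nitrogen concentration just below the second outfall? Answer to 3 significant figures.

1.99 mg/L

Flow-weighted average: C = (10600·0.02700 + 213.0·10.20) / 10810 = 2459/10810 = 0.2274 mg/L; combined flow 10810 L/s.
Applying C = C₀e^(−kt): 0.2274 × 0.8668 = 0.1971 mg/L.
Second outfall: C = (10810·0.1971 + 1020·21.00)/11830 = 1.990 mg/L.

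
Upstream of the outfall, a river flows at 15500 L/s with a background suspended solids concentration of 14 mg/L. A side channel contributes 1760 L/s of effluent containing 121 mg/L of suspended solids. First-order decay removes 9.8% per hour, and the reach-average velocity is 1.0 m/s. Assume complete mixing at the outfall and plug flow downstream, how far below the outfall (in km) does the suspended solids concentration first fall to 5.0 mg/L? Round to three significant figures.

56.1 km

Conservation of mass: C = (15500·14.00 + 1760·121.0) / 17260 = 430000/17260 = 24.91 mg/L.
9.8%/h lost → k = −ln(1 − 0.098) = 0.1031 h⁻¹.
Set 24.91·exp(−k·t) = 5.0 → t = ln(24.91/5.0)/k = 56050 s = 15.57 h.
Distance = v·t = 1.0·56050 = 56050 m = 56.05 km.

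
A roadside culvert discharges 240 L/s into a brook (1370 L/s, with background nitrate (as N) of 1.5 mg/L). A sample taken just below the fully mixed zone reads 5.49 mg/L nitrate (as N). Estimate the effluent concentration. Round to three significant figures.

28.3 mg/L

Mass balance: 1370·1.500 + 240.0·Cₑ = 1610·5.490
→ Cₑ = (1610·5.490 − 1370·1.500) / 240.0 = 28.27 mg/L.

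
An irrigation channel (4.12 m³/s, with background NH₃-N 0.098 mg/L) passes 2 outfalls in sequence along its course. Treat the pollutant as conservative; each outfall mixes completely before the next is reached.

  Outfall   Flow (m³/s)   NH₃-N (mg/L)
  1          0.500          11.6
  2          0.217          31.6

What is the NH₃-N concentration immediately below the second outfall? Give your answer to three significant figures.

2.70 mg/L

Outfall 1: combined Q = 4.620 m³/s; C = (4.120·0.09800 + 0.5000·11.60)/4.620 = 1.343 mg/L.
Outfall 2: combined Q = 4.837 m³/s; C = (4.620·1.343 + 0.2170·31.60)/4.837 = 2.700 mg/L.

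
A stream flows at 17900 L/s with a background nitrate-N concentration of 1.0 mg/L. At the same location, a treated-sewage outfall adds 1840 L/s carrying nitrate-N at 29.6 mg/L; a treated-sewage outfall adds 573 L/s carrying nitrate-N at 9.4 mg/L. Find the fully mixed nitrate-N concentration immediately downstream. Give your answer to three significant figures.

Flow-weighted average: C = (17900·1.000 + 1840·29.60 + 573.0·9.400) / 20310 = 77750/20310 = 3.828 mg/L.

3.83 mg/L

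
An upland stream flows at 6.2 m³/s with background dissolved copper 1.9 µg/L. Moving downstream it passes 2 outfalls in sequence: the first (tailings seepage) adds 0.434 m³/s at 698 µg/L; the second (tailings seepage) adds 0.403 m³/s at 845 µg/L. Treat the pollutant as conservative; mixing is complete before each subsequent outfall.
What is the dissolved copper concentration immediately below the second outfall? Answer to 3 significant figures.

Outfall 1: combined Q = 6.634 m³/s; C = (6.200·1.900 + 0.4340·698.0)/6.634 = 47.44 µg/L.
Outfall 2: combined Q = 7.037 m³/s; C = (6.634·47.44 + 0.4030·845.0)/7.037 = 93.11 µg/L.

93.1 µg/L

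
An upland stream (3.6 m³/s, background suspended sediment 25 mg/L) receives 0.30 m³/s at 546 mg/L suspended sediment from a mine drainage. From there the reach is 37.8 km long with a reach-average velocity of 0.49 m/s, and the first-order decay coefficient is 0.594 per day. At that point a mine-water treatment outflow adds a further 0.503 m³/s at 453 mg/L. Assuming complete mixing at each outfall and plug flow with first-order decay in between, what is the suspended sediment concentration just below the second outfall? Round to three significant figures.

Mass balance: C = (3.600·25.00 + 0.3000·546.0) / 3.900 = 253.8/3.900 = 65.08 mg/L; combined flow 3.900 m³/s.
Travel time t = 37.8·1000 / 0.49 = 77140 s = 21.43 h.
Applying C = C₀e^(−kt): 65.08 × 0.5884 = 38.29 mg/L.
Second outfall: C = (3.900·38.29 + 0.5030·453.0)/4.403 = 85.67 mg/L.

85.7 mg/L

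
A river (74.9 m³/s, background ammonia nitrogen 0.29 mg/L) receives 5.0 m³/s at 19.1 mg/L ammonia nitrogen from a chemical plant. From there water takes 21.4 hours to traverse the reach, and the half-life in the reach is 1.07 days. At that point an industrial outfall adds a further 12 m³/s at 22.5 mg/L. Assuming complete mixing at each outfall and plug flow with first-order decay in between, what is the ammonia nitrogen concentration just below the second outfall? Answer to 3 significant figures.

3.65 mg/L

Flow-weighted average: C = (74.90·0.2900 + 5.000·19.10) / 79.90 = 117.2/79.90 = 1.467 mg/L; combined flow 79.90 m³/s.
Half-life 1.07 d → k = ln 2 / 1.07 = 0.6478 d⁻¹.
Applying C = C₀e^(−kt): 1.467 × 0.5612 = 0.8234 mg/L.
At the second outfall, C = (79.90·0.8234 + 12.00·22.50) / (79.90 + 12.00) = 3.654 mg/L.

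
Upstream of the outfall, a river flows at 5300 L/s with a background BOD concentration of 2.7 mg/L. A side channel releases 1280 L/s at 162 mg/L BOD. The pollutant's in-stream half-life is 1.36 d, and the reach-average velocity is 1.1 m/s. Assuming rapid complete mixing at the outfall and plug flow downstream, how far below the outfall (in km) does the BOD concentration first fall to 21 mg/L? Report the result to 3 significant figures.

88.1 km

Conservation of mass: C = (5300·2.700 + 1280·162.0) / 6580 = 221700/6580 = 33.69 mg/L.
Half-life 1.36 d → k = ln 2 / 1.36 = 0.5097 d⁻¹.
Set 33.69·exp(−k·t) = 21 → t = ln(33.69/21)/k = 80120 s = 22.26 h.
Distance = v·t = 1.1·80120 = 88130 m = 88.13 km.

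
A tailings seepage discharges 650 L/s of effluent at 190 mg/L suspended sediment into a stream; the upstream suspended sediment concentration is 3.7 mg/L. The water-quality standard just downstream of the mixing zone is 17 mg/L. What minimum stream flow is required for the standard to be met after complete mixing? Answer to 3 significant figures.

8450 L/s

Set C_mix = 17: (Q·3.700 + 650.0·190.0) / (Q + 650.0) = 17
→ Q = 650.0·(190.0 − 17)/(17 − 3.700) = 8455 L/s.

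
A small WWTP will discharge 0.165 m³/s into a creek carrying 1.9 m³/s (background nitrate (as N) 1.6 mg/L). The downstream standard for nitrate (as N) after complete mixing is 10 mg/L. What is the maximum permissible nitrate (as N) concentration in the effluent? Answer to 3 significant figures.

107 mg/L

At the limit, (Qr·Cr + Qe·Cₑ)/(Qr + Qe) = 10:
Cₑ = (2.065·10 − 1.900·1.600) / 0.1650 = 106.7 mg/L.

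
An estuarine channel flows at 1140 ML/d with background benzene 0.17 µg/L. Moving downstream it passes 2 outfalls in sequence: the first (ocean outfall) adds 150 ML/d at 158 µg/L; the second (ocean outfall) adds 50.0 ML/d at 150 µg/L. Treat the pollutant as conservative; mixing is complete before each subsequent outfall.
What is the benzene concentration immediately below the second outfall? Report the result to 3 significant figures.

Below outfall 1: Q → 1290 ML/d, C = (1140·0.1700 + 150.0·158.0)/1290 = 18.52 µg/L.
Below outfall 2: Q → 1340 ML/d, C = (1290·18.52 + 50.00·150.0)/1340 = 23.43 µg/L.

23.4 µg/L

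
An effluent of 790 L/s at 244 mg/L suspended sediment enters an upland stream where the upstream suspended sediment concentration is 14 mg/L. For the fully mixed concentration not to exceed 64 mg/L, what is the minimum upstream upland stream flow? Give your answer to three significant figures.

2840 L/s

Set C_mix = 64: (Q·14.00 + 790.0·244.0) / (Q + 790.0) = 64
→ Q = 790.0·(244.0 − 64)/(64 − 14.00) = 2844 L/s.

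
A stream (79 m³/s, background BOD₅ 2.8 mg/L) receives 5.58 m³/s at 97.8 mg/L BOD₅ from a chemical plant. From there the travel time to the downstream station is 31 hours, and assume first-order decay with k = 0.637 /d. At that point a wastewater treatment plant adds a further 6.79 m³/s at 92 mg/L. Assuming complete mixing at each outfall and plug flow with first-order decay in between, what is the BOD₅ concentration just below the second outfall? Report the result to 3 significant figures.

Conservation of mass: C = (79.00·2.800 + 5.580·97.80) / 84.58 = 766.9/84.58 = 9.067 mg/L; combined flow 84.58 m³/s.
Decay over the reach: 9.067·exp(−kt) = 9.067·0.4392 = 3.982 mg/L.
Second outfall: C = (84.58·3.982 + 6.790·92.00)/91.37 = 10.52 mg/L.

10.5 mg/L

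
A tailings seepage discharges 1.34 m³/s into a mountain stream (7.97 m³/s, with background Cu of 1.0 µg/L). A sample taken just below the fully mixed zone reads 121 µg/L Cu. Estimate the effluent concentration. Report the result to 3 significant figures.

835 µg/L

Mass balance: 7.970·1.000 + 1.340·Cₑ = 9.310·121.0
→ Cₑ = (9.310·121.0 − 7.970·1.000) / 1.340 = 834.7 µg/L.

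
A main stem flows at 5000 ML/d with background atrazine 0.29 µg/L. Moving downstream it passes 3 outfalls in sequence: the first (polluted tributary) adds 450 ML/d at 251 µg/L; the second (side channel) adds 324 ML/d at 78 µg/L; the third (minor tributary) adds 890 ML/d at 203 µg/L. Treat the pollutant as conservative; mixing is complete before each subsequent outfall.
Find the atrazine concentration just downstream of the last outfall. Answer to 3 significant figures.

48.1 µg/L

Outfall 1: combined Q = 5450 ML/d; C = (5000·0.2900 + 450.0·251.0)/5450 = 20.99 µg/L.
Outfall 2: combined Q = 5774 ML/d; C = (5450·20.99 + 324.0·78.00)/5774 = 24.19 µg/L.
Outfall 3: combined Q = 6664 ML/d; C = (5774·24.19 + 890.0·203.0)/6664 = 48.07 µg/L.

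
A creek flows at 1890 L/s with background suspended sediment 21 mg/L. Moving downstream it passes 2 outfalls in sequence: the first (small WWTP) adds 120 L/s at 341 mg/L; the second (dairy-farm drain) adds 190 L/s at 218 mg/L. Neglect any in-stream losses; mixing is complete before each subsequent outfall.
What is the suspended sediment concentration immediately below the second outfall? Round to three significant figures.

55.5 mg/L

After outfall 1: Q = 1890 + 120.0 = 2010 L/s; C = (1890·21.00 + 120.0·341.0)/2010 = 40.10 mg/L.
After outfall 2: Q = 2010 + 190.0 = 2200 L/s; C = (2010·40.10 + 190.0·218.0)/2200 = 55.47 mg/L.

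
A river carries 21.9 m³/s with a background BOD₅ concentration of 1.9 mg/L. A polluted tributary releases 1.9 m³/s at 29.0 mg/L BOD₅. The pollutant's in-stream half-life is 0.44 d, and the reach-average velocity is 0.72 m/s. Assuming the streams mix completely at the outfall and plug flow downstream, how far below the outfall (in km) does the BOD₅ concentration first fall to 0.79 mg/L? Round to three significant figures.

Mixed concentration C = ΣQC/ΣQ = (21.90·1.900 + 1.900·29.00) / 23.80 = 96.71/23.80 = 4.063 mg/L.
Half-life 0.44 d → k = ln 2 / 0.44 = 1.575 d⁻¹.
Set 4.063·exp(−k·t) = 0.79 → t = ln(4.063/0.79)/k = 89820 s = 24.95 h.
Distance = v·t = 0.72·89820 = 64670 m = 64.67 km.

64.7 km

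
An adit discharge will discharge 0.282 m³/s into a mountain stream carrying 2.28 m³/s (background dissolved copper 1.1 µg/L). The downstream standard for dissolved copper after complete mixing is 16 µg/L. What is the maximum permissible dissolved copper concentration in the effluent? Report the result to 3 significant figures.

136 µg/L

At the limit, (Qr·Cr + Qe·Cₑ)/(Qr + Qe) = 16:
Cₑ = (2.562·16 − 2.280·1.100) / 0.2820 = 136.5 µg/L.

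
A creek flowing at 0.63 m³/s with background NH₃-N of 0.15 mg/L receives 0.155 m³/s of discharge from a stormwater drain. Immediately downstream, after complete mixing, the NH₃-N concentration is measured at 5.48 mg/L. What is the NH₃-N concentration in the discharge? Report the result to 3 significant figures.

Mass balance: 0.6300·0.1500 + 0.1550·Cₑ = 0.7850·5.480
→ Cₑ = (0.7850·5.480 − 0.6300·0.1500) / 0.1550 = 27.14 mg/L.

27.1 mg/L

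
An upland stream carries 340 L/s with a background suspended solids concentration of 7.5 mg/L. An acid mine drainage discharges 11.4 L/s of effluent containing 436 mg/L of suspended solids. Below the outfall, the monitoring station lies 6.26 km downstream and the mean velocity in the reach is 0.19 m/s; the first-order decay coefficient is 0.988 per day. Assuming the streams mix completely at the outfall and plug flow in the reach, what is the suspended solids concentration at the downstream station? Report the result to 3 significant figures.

Flow-weighted average: C = (340.0·7.500 + 11.40·436.0) / 351.4 = 7520/351.4 = 21.40 mg/L.
Travel time t = 6.26·1000 / 0.19 = 32950 s = 9.152 h.
Decay over the reach: 21.40·exp(−kt) = 21.40·0.6861 = 14.68 mg/L.

14.7 mg/L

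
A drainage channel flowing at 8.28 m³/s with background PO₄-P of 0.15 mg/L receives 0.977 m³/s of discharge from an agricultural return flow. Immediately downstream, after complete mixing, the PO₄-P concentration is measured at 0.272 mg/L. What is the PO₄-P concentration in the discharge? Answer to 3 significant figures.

Mass balance: 8.280·0.1500 + 0.9770·Cₑ = 9.257·0.2720
→ Cₑ = (9.257·0.2720 − 8.280·0.1500) / 0.9770 = 1.306 mg/L.

1.31 mg/L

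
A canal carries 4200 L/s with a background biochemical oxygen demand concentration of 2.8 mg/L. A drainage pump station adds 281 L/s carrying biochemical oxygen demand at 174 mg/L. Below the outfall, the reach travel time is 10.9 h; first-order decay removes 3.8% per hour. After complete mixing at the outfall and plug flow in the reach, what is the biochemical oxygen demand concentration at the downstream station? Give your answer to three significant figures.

8.87 mg/L

Mixed concentration C = ΣQC/ΣQ = (4200·2.800 + 281.0·174.0) / 4481 = 60650/4481 = 13.54 mg/L.
3.8%/h lost → k = −ln(1 − 0.038) = 0.03874 h⁻¹.
Decay over the reach: 13.54·exp(−kt) = 13.54·0.6556 = 8.873 mg/L.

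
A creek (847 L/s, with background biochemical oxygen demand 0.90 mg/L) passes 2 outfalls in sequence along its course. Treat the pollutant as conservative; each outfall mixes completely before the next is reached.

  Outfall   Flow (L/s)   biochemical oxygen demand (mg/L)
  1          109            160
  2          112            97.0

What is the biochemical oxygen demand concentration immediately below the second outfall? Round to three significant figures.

Outfall 1: combined Q = 956.0 L/s; C = (847.0·0.9000 + 109.0·160.0)/956.0 = 19.04 mg/L.
Outfall 2: combined Q = 1068 L/s; C = (956.0·19.04 + 112.0·97.00)/1068 = 27.22 mg/L.

27.2 mg/L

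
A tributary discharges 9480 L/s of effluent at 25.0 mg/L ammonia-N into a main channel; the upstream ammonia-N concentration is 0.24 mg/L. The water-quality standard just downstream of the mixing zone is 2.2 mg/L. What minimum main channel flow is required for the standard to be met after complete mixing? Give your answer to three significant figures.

110000 L/s

Set C_mix = 2.2: (Q·0.2400 + 9480·25.00) / (Q + 9480) = 2.2
→ Q = 9480·(25.00 − 2.2)/(2.2 − 0.2400) = 110300 L/s.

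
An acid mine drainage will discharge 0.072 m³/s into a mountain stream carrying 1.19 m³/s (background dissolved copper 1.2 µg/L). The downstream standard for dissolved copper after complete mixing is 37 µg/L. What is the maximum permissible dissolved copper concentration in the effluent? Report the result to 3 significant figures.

At the limit, (Qr·Cr + Qe·Cₑ)/(Qr + Qe) = 37:
Cₑ = (1.262·37 − 1.190·1.200) / 0.07200 = 628.7 µg/L.

629 µg/L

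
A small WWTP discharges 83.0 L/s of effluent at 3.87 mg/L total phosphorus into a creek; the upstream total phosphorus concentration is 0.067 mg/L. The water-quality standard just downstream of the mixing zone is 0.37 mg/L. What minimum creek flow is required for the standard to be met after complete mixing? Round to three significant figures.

Set C_mix = 0.37: (Q·0.06700 + 83.00·3.870) / (Q + 83.00) = 0.37
→ Q = 83.00·(3.870 − 0.37)/(0.37 − 0.06700) = 958.7 L/s.

959 L/s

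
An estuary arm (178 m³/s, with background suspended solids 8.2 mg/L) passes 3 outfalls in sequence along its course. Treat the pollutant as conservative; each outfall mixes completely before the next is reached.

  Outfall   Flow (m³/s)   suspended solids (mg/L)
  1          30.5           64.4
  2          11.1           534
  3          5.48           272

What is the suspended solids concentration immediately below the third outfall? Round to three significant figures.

After outfall 1: Q = 178.0 + 30.50 = 208.5 m³/s; C = (178.0·8.200 + 30.50·64.40)/208.5 = 16.42 mg/L.
After outfall 2: Q = 208.5 + 11.10 = 219.6 m³/s; C = (208.5·16.42 + 11.10·534.0)/219.6 = 42.58 mg/L.
After outfall 3: Q = 219.6 + 5.480 = 225.1 m³/s; C = (219.6·42.58 + 5.480·272.0)/225.1 = 48.17 mg/L.

48.2 mg/L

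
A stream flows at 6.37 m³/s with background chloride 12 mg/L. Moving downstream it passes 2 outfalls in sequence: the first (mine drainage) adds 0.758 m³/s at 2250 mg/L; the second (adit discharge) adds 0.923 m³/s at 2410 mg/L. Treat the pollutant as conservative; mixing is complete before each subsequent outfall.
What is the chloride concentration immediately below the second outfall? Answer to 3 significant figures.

After outfall 1: Q = 6.370 + 0.7580 = 7.128 m³/s; C = (6.370·12.00 + 0.7580·2250)/7.128 = 250.0 mg/L.
After outfall 2: Q = 7.128 + 0.9230 = 8.051 m³/s; C = (7.128·250.0 + 0.9230·2410)/8.051 = 497.6 mg/L.

498 mg/L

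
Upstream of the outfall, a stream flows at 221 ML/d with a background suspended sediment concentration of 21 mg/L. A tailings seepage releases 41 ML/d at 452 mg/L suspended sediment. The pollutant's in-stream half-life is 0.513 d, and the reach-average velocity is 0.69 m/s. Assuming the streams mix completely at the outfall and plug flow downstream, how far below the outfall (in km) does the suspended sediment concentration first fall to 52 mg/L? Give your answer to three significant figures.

23.4 km

Flow-weighted average: C = (221.0·21.00 + 41.00·452.0) / 262.0 = 23170/262.0 = 88.45 mg/L.
Half-life 0.513 d → k = ln 2 / 0.513 = 1.351 d⁻¹.
Set 88.45·exp(−k·t) = 52 → t = ln(88.45/52)/k = 33960 s = 9.435 h.
Distance = v·t = 0.69·33960 = 23440 m = 23.44 km.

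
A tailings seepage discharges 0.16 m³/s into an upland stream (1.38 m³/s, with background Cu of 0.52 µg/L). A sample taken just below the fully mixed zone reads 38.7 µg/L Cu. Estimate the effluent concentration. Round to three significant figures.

Mass balance: 1.380·0.5200 + 0.1600·Cₑ = 1.540·38.70
→ Cₑ = (1.540·38.70 − 1.380·0.5200) / 0.1600 = 368.0 µg/L.

368 µg/L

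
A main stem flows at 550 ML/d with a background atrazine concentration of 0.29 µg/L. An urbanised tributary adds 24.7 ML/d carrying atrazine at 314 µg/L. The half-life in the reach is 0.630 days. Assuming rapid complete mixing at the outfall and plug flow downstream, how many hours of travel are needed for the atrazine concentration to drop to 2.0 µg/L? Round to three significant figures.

Flow-weighted average: C = (550.0·0.2900 + 24.70·314.0) / 574.7 = 7915/574.7 = 13.77 µg/L.
Half-life 0.630 d → k = ln 2 / 0.630 = 1.100 d⁻¹.
13.77·exp(−k·t) = 2.0 → t = ln(13.77/2.0)/k = 151500 s = 42.09 h.

42.1 h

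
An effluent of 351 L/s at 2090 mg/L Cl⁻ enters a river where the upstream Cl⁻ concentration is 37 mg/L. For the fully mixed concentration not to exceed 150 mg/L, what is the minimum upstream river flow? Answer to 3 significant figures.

6030 L/s

Set C_mix = 150: (Q·37.00 + 351.0·2090) / (Q + 351.0) = 150
→ Q = 351.0·(2090 − 150)/(150 − 37.00) = 6026 L/s.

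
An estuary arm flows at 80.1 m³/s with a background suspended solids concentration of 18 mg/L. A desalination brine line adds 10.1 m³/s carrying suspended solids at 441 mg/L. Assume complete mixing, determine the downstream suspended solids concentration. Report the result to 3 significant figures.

65.4 mg/L

Mixed concentration C = ΣQC/ΣQ = (80.10·18.00 + 10.10·441.0) / 90.20 = 5896/90.20 = 65.36 mg/L.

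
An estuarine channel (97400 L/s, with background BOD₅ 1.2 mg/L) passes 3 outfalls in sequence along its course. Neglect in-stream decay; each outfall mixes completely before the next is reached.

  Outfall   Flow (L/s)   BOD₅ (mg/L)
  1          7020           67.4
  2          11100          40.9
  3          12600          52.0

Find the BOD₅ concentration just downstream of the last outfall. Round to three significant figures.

Outfall 1: combined Q = 104400 L/s; C = (97400·1.200 + 7020·67.40)/104400 = 5.651 mg/L.
Outfall 2: combined Q = 115500 L/s; C = (104400·5.651 + 11100·40.90)/115500 = 9.038 mg/L.
Outfall 3: combined Q = 128100 L/s; C = (115500·9.038 + 12600·52.00)/128100 = 13.26 mg/L.

13.3 mg/L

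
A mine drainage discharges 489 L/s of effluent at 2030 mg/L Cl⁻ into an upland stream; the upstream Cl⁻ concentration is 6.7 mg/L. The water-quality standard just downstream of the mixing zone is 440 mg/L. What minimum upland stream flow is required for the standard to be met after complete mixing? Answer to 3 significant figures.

Set C_mix = 440: (Q·6.700 + 489.0·2030) / (Q + 489.0) = 440
→ Q = 489.0·(2030 − 440)/(440 − 6.700) = 1794 L/s.

1790 L/s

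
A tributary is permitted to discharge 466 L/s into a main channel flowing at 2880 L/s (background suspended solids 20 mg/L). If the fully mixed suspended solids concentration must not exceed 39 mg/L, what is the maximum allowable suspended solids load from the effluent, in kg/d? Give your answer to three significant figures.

6300 kg/d

Mass balance at the limit: 2880·20.00 + 466.0·Cₑ = 3346·39 → Cₑ = 156.4 mg/L.
466.0 L/s = 0.4660 m³/s. Load = 0.4660 m³/s × 156.4 g/m³ × 86 400 s/d = 6298 kg/d.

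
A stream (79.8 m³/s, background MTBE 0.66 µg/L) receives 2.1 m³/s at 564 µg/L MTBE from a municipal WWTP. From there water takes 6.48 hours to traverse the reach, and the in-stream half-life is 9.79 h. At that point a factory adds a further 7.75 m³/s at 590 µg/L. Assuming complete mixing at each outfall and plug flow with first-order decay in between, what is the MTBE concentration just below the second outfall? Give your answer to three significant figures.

59.7 µg/L

After mixing, C = (79.80·0.6600 + 2.100·564.0) / 81.90 = 1237/81.90 = 15.10 µg/L; combined flow 81.90 m³/s.
Half-life 9.79 h → k = ln 2 / 9.79 = 0.07080 h⁻¹ = 1.699 d⁻¹.
After decay, C = 15.10 × e^(−kt) = 15.10 × 0.6320 = 9.547 µg/L.
Second outfall: C = (81.90·9.547 + 7.750·590.0)/89.65 = 59.73 µg/L.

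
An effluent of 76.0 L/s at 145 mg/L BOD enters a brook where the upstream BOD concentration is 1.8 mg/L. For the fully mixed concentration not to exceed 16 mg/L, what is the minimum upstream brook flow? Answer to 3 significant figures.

690 L/s

Set C_mix = 16: (Q·1.800 + 76.00·145.0) / (Q + 76.00) = 16
→ Q = 76.00·(145.0 − 16)/(16 − 1.800) = 690.4 L/s.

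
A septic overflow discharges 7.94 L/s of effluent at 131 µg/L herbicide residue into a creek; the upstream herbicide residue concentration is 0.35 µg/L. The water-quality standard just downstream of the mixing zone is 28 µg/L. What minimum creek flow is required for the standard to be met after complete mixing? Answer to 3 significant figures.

29.6 L/s

Set C_mix = 28: (Q·0.3500 + 7.940·131.0) / (Q + 7.940) = 28
→ Q = 7.940·(131.0 − 28)/(28 − 0.3500) = 29.58 L/s.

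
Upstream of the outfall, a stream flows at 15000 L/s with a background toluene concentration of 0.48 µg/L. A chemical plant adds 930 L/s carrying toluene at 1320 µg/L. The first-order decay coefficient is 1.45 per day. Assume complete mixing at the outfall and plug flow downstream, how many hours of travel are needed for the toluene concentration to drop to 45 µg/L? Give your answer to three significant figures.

Flow-weighted average: C = (15000·0.4800 + 930.0·1320) / 15930 = 1235000/15930 = 77.51 µg/L.
77.51·exp(−k·t) = 45 → t = ln(77.51/45)/k = 32400 s = 9.001 h.

9.00 h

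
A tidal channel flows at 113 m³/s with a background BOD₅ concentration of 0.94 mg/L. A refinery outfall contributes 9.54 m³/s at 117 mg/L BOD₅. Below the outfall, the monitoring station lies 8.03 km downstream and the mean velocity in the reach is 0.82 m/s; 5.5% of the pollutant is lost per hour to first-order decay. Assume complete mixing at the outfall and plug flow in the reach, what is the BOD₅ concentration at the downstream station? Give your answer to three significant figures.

Mass balance: C = (113.0·0.9400 + 9.540·117.0) / 122.5 = 1222/122.5 = 9.976 mg/L.
Travel time t = 8.03·1000 / 0.82 = 9793 s = 2.720 h.
5.5%/h lost → k = −ln(1 − 0.055) = 0.05657 h⁻¹.
Decay over the reach: 9.976·exp(−kt) = 9.976·0.8574 = 8.553 mg/L.

8.55 mg/L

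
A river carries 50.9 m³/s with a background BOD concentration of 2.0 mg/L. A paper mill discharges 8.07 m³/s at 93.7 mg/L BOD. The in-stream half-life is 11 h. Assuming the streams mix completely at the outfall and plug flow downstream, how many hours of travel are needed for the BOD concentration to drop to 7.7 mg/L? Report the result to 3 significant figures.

10.1 h

Flow-weighted average: C = (50.90·2.000 + 8.070·93.70) / 58.97 = 858.0/58.97 = 14.55 mg/L.
Half-life 11 h → k = ln 2 / 11 = 0.06301 h⁻¹ = 1.512 d⁻¹.
14.55·exp(−k·t) = 7.7 → t = ln(14.55/7.7)/k = 36350 s = 10.10 h.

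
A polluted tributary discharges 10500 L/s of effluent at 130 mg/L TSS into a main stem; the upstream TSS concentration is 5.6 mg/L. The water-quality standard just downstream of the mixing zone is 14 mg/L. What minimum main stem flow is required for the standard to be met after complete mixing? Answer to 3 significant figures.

Set C_mix = 14: (Q·5.600 + 10500·130.0) / (Q + 10500) = 14
→ Q = 10500·(130.0 − 14)/(14 − 5.600) = 145000 L/s.

145000 L/s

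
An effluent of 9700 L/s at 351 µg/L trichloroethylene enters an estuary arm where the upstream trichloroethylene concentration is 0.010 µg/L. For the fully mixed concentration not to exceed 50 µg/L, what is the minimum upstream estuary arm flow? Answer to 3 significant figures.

58400 L/s

Set C_mix = 50: (Q·0.01000 + 9700·351.0) / (Q + 9700) = 50
→ Q = 9700·(351.0 − 50)/(50 − 0.01000) = 58410 L/s.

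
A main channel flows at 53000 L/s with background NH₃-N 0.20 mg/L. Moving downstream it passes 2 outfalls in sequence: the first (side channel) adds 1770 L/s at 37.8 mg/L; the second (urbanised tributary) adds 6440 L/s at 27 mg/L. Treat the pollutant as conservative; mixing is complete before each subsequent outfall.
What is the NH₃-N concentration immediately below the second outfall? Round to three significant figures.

Below outfall 1: Q → 54770 L/s, C = (53000·0.2000 + 1770·37.80)/54770 = 1.415 mg/L.
Below outfall 2: Q → 61210 L/s, C = (54770·1.415 + 6440·27.00)/61210 = 4.107 mg/L.

4.11 mg/L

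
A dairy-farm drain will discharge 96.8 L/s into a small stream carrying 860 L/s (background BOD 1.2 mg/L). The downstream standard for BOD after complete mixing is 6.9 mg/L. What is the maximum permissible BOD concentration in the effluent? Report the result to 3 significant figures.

57.5 mg/L

At the limit, (Qr·Cr + Qe·Cₑ)/(Qr + Qe) = 6.9:
Cₑ = (956.8·6.9 − 860.0·1.200) / 96.80 = 57.54 mg/L.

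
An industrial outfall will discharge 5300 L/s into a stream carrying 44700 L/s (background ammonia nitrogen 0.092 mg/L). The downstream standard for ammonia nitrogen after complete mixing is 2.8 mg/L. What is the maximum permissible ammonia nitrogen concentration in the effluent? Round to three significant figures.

25.6 mg/L

At the limit, (Qr·Cr + Qe·Cₑ)/(Qr + Qe) = 2.8:
Cₑ = (50000·2.8 − 44700·0.09200) / 5300 = 25.64 mg/L.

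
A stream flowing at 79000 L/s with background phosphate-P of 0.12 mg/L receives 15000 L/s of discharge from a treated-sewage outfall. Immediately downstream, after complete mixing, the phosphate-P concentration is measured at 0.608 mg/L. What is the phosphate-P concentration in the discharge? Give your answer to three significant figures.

Mass balance: 79000·0.1200 + 15000·Cₑ = 94000·0.6080
→ Cₑ = (94000·0.6080 − 79000·0.1200) / 15000 = 3.178 mg/L.

3.18 mg/L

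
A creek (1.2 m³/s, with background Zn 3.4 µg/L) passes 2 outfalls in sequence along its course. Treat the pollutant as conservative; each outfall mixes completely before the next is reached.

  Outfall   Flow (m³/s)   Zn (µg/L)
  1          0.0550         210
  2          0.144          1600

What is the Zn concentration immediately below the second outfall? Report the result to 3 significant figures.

Outfall 1: combined Q = 1.255 m³/s; C = (1.200·3.400 + 0.05500·210.0)/1.255 = 12.45 µg/L.
Outfall 2: combined Q = 1.399 m³/s; C = (1.255·12.45 + 0.1440·1600)/1.399 = 175.9 µg/L.

176 µg/L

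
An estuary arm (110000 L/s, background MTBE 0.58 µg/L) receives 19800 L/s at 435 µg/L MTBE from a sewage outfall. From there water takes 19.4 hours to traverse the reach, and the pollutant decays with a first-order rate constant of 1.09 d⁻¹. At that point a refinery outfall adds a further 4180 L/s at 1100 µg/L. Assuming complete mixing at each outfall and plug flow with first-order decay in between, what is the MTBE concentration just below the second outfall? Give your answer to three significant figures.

Conservation of mass: C = (110000·0.5800 + 19800·435.0) / 129800 = 8677000/129800 = 66.85 µg/L; combined flow 129800 L/s.
First-order decay: C = 66.85·exp(−k·t) = 66.85·0.4143 = 27.70 µg/L.
At the second outfall, C = (129800·27.70 + 4180·1100) / (129800 + 4180) = 61.15 µg/L.

61.2 µg/L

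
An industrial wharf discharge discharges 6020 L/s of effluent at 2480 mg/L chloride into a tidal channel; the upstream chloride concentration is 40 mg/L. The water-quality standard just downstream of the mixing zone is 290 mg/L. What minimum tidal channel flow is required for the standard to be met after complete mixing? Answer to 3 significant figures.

Set C_mix = 290: (Q·40.00 + 6020·2480) / (Q + 6020) = 290
→ Q = 6020·(2480 − 290)/(290 − 40.00) = 52740 L/s.

52700 L/s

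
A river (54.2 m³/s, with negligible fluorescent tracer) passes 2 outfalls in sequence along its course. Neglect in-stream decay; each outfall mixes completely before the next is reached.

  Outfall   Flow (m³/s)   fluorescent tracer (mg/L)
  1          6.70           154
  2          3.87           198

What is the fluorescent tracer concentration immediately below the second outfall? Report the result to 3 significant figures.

After outfall 1: Q = 54.20 + 6.700 = 60.90 m³/s; C = (54.20·0 + 6.700·154.0)/60.90 = 16.94 mg/L.
After outfall 2: Q = 60.90 + 3.870 = 64.77 m³/s; C = (60.90·16.94 + 3.870·198.0)/64.77 = 27.76 mg/L.

27.8 mg/L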